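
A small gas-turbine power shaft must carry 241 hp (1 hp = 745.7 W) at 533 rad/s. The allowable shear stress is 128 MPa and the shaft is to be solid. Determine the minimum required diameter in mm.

23.8 mm

ω = 533 rad/s, so T = P/ω = 241×745.7 / 533.0 = 337.2 N·m.
For a solid shaft τ_max = 16T/(πd³), so d = (16T/(π τ_allow))^(1/3) = (16·337.2/(π·1.28×10^8))^(1/3) = 0.02376 m.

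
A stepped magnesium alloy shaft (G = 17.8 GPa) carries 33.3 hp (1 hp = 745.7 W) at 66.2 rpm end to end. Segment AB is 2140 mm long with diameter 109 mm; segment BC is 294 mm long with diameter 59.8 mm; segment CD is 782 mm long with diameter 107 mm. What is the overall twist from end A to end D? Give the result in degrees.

ω = 2π·66.2/60 = 6.932 rad/s, so T = P/ω = 33.3×745.7 / 6.932 = 3582 N·m.
J_AB = π(0.109)⁴/32 = 1.39×10^-5 m⁴; J_BC = π(0.0598)⁴/32 = 1.26×10^-6 m⁴; J_CD = π(0.107)⁴/32 = 1.29×10^-5 m⁴.
θ = (T/G)·Σ L_i/J_i = (3582/17.8×10⁹)·(2.14/1.39×10^-5 + 0.294/1.26×10^-6 + 0.782/1.29×10^-5) = 0.09043 rad.

5.18°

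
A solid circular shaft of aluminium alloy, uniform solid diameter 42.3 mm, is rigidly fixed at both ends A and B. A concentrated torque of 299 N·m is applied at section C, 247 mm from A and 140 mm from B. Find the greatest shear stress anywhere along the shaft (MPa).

12.8 MPa

With uniform GJ and both ends fixed, compatibility θ_AC = θ_CB gives T_A·a = T_B·b, together with T_A + T_B = T₀.
T_A = T₀·b/(a+b) = 299.0·140/387.0 = 108.2 N·m; T_B = 190.8 N·m.
τ in each portion: τ_AC = 7.28×10^6 Pa, τ_CB = 1.28×10^7 Pa; maximum is in CB.
τ_max = T_CB·r/J = 190.8·0.0211/3.14×10^-7 = 1.284×10^7 Pa.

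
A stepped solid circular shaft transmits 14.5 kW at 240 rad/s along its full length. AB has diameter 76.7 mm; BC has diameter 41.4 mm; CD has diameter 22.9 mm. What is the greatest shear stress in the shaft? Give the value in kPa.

25600 kPa

ω = 240 rad/s, so T = P/ω = 14.5×10³ / 240.0 = 60.42 N·m.
Under the same torque, τ_max = 16T/(πd³) is largest where d is smallest — segment CD (d = 22.9 mm).
τ_max = 16·60.42/(π·(0.0229)³) = 2.562×10^7 Pa.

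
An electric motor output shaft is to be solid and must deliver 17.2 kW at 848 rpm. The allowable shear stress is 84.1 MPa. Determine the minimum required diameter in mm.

22.7 mm

ω = 2π·848/60 = 88.80 rad/s, so T = P/ω = 17.2×10³ / 88.80 = 193.7 N·m.
For a solid shaft τ_max = 16T/(πd³), so d = (16T/(π τ_allow))^(1/3) = (16·193.7/(π·8.41×10^7))^(1/3) = 0.02272 m.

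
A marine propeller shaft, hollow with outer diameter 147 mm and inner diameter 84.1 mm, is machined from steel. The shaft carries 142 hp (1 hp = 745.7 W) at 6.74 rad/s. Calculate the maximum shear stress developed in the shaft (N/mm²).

28.2 N/mm²

ω = 6.74 rad/s, so T = P/ω = 142×745.7 / 6.740 = 15710 N·m.
J = π(d_o⁴ − d_i⁴)/32 = π(0.147⁴ − 0.0841⁴)/32 = 4.093×10^-5 m⁴.
τ_max = T·r/J = 15710 × 0.0735 / 4.093×10^-5 = 2.821×10^7 Pa.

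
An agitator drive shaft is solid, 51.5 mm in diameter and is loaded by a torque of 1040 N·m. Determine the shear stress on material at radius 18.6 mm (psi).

4060 psi

J = πd⁴/32 = π(0.0515)⁴/32 = 6.906×10^-7 m⁴.
Shear stress varies linearly with radius: τ = T·r/J = 1040 × 0.0186 / 6.906×10^-7 = 2.801×10^7 Pa.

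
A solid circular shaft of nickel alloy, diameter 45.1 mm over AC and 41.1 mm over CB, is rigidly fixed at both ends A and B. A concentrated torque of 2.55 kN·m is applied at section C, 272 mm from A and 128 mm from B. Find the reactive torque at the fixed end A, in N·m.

1030 N·m

Compatibility: T_A·a/J_AC = T_B·b/J_CB with T_A + T_B = T₀.
J_AC = 4.06×10^-7 m⁴, J_CB = 2.80×10^-7 m⁴, so T_A = T₀·(J_AC/a)/((J_AC/a)+(J_CB/b)) = 1034 N·m, T_B = 1516 N·m.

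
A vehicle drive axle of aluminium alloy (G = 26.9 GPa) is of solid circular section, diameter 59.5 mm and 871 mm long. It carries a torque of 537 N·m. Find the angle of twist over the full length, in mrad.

J = πd⁴/32 = π(0.0595)⁴/32 = 1.230×10^-6 m⁴.
θ = T·L/(G·J) = 537.0 × 0.871 / (26.9×10⁹ × 1.230×10^-6) = 0.01413 rad.

14.1 mrad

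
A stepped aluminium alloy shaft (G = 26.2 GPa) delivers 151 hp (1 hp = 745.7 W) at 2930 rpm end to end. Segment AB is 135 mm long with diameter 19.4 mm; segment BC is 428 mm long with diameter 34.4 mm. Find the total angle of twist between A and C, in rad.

ω = 2π·2930/60 = 306.8 rad/s, so T = P/ω = 151×745.7 / 306.8 = 367.0 N·m.
J_AB = π(0.0194)⁴/32 = 1.39×10^-8 m⁴; J_BC = π(0.0344)⁴/32 = 1.37×10^-7 m⁴.
θ = (T/G)·Σ L_i/J_i = (367.0/26.2×10⁹)·(0.135/1.39×10^-8 + 0.428/1.37×10^-7) = 0.1796 rad.

0.180 rad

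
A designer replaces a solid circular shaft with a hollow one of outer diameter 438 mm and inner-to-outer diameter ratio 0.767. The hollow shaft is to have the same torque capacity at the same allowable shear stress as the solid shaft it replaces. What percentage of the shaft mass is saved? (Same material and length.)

45.4 %

Equal τ_max and T ⇒ the solid shaft needs d_s³ = d_o³(1−k⁴), so d_s = 438·(1−0.767⁴)^(1/3) = 380.2 mm.
Area ratio A_h/A_s = d_o²(1−k²)/d_s² = (1−k²)/(1−k⁴)^(2/3) = 0.5465.
Mass saving = 1 − 0.5465 = 45.4 %.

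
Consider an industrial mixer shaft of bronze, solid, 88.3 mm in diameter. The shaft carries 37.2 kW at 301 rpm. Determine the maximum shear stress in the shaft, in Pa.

ω = 2π·301/60 = 31.52 rad/s, so T = P/ω = 37.2×10³ / 31.52 = 1180 N·m.
J = πd⁴/32 = π(0.0883)⁴/32 = 5.968×10^-6 m⁴.
τ_max = T·r/J = 1180 × 0.0442 / 5.968×10^-6 = 8.730×10^6 Pa.

8.73e6 Pa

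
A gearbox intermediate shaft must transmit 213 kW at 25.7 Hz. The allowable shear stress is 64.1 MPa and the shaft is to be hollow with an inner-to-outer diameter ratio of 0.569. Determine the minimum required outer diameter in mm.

48.9 mm

ω = 2π·25.7 = 161.5 rad/s, so T = P/ω = 213×10³ / 161.5 = 1319 N·m.
For a hollow shaft with d_i/d_o = 0.569: τ_max = 16T/(π d_o³ (1−k⁴)), so d_o = [16T/(π τ_allow (1−k⁴))]^(1/3) = [16·1319/(π·6.41×10^7·0.8952)]^(1/3) = 0.04892 m.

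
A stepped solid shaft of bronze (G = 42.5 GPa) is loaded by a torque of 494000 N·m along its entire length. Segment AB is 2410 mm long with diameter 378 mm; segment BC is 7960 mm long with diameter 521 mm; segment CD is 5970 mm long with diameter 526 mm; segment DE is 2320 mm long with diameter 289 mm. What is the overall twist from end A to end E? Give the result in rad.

J_AB = π(0.378)⁴/32 = 2.00×10^-3 m⁴; J_BC = π(0.521)⁴/32 = 7.23×10^-3 m⁴; J_CD = π(0.526)⁴/32 = 7.52×10^-3 m⁴; J_DE = π(0.289)⁴/32 = 6.85×10^-4 m⁴.
θ = (T/G)·Σ L_i/J_i = (494000/42.5×10⁹)·(2.41/2.00×10^-3 + 7.96/7.23×10^-3 + 5.97/7.52×10^-3 + 2.32/6.85×10^-4) = 0.07538 rad.

0.0754 rad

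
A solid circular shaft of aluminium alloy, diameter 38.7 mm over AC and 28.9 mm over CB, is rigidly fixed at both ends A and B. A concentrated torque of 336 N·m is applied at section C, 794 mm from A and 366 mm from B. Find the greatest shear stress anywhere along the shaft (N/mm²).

Compatibility: T_A·a/J_AC = T_B·b/J_CB with T_A + T_B = T₀.
J_AC = 2.20×10^-7 m⁴, J_CB = 6.85×10^-8 m⁴, so T_A = T₀·(J_AC/a)/((J_AC/a)+(J_CB/b)) = 200.6 N·m, T_B = 135.4 N·m.
τ in each portion: τ_AC = 1.76×10^7 Pa, τ_CB = 2.86×10^7 Pa; maximum is in CB.
τ_max = T_CB·r/J = 135.4·0.0144/6.85×10^-8 = 2.856×10^7 Pa.

28.6 N/mm²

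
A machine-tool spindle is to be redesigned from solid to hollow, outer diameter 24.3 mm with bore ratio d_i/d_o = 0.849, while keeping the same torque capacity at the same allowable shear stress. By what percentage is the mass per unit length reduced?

54.5 %

Equal τ_max and T ⇒ the solid shaft needs d_s³ = d_o³(1−k⁴), so d_s = 24.3·(1−0.849⁴)^(1/3) = 19.03 mm.
Area ratio A_h/A_s = d_o²(1−k²)/d_s² = (1−k²)/(1−k⁴)^(2/3) = 0.4551.
Mass saving = 1 − 0.4551 = 54.5 %.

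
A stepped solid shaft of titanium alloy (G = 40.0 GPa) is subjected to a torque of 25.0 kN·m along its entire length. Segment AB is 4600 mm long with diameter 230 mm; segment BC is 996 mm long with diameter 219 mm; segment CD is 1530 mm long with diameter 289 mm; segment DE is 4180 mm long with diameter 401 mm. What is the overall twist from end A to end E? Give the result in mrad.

J_AB = π(0.230)⁴/32 = 2.75×10^-4 m⁴; J_BC = π(0.219)⁴/32 = 2.26×10^-4 m⁴; J_CD = π(0.289)⁴/32 = 6.85×10^-4 m⁴; J_DE = π(0.401)⁴/32 = 2.54×10^-3 m⁴.
θ = (T/G)·Σ L_i/J_i = (25000/40.0×10⁹)·(4.60/2.75×10^-4 + 0.996/2.26×10^-4 + 1.53/6.85×10^-4 + 4.18/2.54×10^-3) = 0.01565 rad.

15.6 mrad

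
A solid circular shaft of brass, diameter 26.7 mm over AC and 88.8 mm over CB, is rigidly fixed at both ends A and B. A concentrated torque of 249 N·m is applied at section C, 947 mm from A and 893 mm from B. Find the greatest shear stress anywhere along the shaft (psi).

261 psi

Compatibility: T_A·a/J_AC = T_B·b/J_CB with T_A + T_B = T₀.
J_AC = 4.99×10^-8 m⁴, J_CB = 6.10×10^-6 m⁴, so T_A = T₀·(J_AC/a)/((J_AC/a)+(J_CB/b)) = 1.904 N·m, T_B = 247.1 N·m.
τ in each portion: τ_AC = 5.10×10^5 Pa, τ_CB = 1.80×10^6 Pa; maximum is in CB.
τ_max = T_CB·r/J = 247.1·0.0444/6.10×10^-6 = 1.797×10^6 Pa.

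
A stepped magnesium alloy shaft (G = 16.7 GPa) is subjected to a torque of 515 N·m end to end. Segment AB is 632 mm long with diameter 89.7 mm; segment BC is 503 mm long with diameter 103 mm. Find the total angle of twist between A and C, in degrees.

J_AB = π(0.0897)⁴/32 = 6.36×10^-6 m⁴; J_BC = π(0.103)⁴/32 = 1.10×10^-5 m⁴.
θ = (T/G)·Σ L_i/J_i = (515.0/16.7×10⁹)·(0.632/6.36×10^-6 + 0.503/1.10×10^-5) = 4.470×10^-3 rad.

0.256°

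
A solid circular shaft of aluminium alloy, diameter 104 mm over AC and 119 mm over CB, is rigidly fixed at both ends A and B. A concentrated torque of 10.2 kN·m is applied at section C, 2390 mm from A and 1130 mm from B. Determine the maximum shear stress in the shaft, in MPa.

24.2 MPa

Compatibility: T_A·a/J_AC = T_B·b/J_CB with T_A + T_B = T₀.
J_AC = 1.15×10^-5 m⁴, J_CB = 1.97×10^-5 m⁴, so T_A = T₀·(J_AC/a)/((J_AC/a)+(J_CB/b)) = 2205 N·m, T_B = 7995 N·m.
τ in each portion: τ_AC = 9.98×10^6 Pa, τ_CB = 2.42×10^7 Pa; maximum is in CB.
τ_max = T_CB·r/J = 7995·0.0595/1.97×10^-5 = 2.416×10^7 Pa.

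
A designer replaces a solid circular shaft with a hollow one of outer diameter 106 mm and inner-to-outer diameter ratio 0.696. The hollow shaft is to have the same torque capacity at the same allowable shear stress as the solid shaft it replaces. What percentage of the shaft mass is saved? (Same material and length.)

Equal τ_max and T ⇒ the solid shaft needs d_s³ = d_o³(1−k⁴), so d_s = 106·(1−0.696⁴)^(1/3) = 96.96 mm.
Area ratio A_h/A_s = d_o²(1−k²)/d_s² = (1−k²)/(1−k⁴)^(2/3) = 0.6162.
Mass saving = 1 − 0.6162 = 38.4 %.

38.4 %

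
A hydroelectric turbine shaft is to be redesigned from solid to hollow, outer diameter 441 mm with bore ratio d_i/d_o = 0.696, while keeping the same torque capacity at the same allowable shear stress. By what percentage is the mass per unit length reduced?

Equal τ_max and T ⇒ the solid shaft needs d_s³ = d_o³(1−k⁴), so d_s = 441·(1−0.696⁴)^(1/3) = 403.4 mm.
Area ratio A_h/A_s = d_o²(1−k²)/d_s² = (1−k²)/(1−k⁴)^(2/3) = 0.6162.
Mass saving = 1 − 0.6162 = 38.4 %.

38.4 %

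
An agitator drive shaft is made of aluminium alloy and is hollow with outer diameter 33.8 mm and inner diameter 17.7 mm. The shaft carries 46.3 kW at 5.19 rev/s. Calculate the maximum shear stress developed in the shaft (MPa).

202 MPa

ω = 2π·5.19 = 32.61 rad/s, so T = P/ω = 46.3×10³ / 32.61 = 1420 N·m.
J = π(d_o⁴ − d_i⁴)/32 = π(0.0338⁴ − 0.0177⁴)/32 = 1.185×10^-7 m⁴.
τ_max = T·r/J = 1420 × 0.0169 / 1.185×10^-7 = 2.025×10^8 Pa.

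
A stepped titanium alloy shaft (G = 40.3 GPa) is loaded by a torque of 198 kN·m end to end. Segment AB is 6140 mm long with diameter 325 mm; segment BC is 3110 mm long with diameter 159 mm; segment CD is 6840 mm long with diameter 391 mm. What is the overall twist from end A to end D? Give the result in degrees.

J_AB = π(0.325)⁴/32 = 1.10×10^-3 m⁴; J_BC = π(0.159)⁴/32 = 6.27×10^-5 m⁴; J_CD = π(0.391)⁴/32 = 2.29×10^-3 m⁴.
θ = (T/G)·Σ L_i/J_i = (198000/40.3×10⁹)·(6.14/1.10×10^-3 + 3.11/6.27×10^-5 + 6.84/2.29×10^-3) = 0.2857 rad.

16.4°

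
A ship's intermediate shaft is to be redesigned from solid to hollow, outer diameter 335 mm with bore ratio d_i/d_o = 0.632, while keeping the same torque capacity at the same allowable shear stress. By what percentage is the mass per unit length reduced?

32.6 %

Equal τ_max and T ⇒ the solid shaft needs d_s³ = d_o³(1−k⁴), so d_s = 335·(1−0.632⁴)^(1/3) = 316.1 mm.
Area ratio A_h/A_s = d_o²(1−k²)/d_s² = (1−k²)/(1−k⁴)^(2/3) = 0.6744.
Mass saving = 1 − 0.6744 = 32.6 %.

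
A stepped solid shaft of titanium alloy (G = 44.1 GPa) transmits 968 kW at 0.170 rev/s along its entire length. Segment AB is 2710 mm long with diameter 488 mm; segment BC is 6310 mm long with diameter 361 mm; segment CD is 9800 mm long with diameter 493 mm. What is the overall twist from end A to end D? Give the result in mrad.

ω = 2π·0.170 = 1.068 rad/s, so T = P/ω = 968×10³ / 1.068 = 906200 N·m.
J_AB = π(0.488)⁴/32 = 5.57×10^-3 m⁴; J_BC = π(0.361)⁴/32 = 1.67×10^-3 m⁴; J_CD = π(0.493)⁴/32 = 5.80×10^-3 m⁴.
θ = (T/G)·Σ L_i/J_i = (906200/44.1×10⁹)·(2.71/5.57×10^-3 + 6.31/1.67×10^-3 + 9.80/5.80×10^-3) = 0.1225 rad.

122 mrad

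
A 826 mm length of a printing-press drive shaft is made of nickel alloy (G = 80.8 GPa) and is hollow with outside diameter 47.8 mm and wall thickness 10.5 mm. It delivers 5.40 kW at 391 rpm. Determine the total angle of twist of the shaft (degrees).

ω = 2π·391/60 = 40.95 rad/s, so T = P/ω = 5.40×10³ / 40.95 = 131.9 N·m.
J = π(d_o⁴ − d_i⁴)/32 = π(0.0478⁴ − 0.0268⁴)/32 = 4.619×10^-7 m⁴.
θ = T·L/(G·J) = 131.9 × 0.826 / (80.8×10⁹ × 4.619×10^-7) = 2.919×10^-3 rad.

0.167°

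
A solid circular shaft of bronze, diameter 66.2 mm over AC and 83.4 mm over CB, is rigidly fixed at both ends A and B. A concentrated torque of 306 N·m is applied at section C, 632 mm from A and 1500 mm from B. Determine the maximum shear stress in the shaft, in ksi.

0.378 ksi

Compatibility: T_A·a/J_AC = T_B·b/J_CB with T_A + T_B = T₀.
J_AC = 1.89×10^-6 m⁴, J_CB = 4.75×10^-6 m⁴, so T_A = T₀·(J_AC/a)/((J_AC/a)+(J_CB/b)) = 148.4 N·m, T_B = 157.6 N·m.
τ in each portion: τ_AC = 2.61×10^6 Pa, τ_CB = 1.38×10^6 Pa; maximum is in AC.
τ_max = T_AC·r/J = 148.4·0.0331/1.89×10^-6 = 2.606×10^6 Pa.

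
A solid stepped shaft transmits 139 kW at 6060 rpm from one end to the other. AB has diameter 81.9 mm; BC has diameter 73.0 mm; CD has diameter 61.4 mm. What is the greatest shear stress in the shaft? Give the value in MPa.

4.82 MPa

ω = 2π·6060/60 = 634.6 rad/s, so T = P/ω = 139×10³ / 634.6 = 219.0 N·m.
Under the same torque, τ_max = 16T/(πd³) is largest where d is smallest — segment CD (d = 61.4 mm).
τ_max = 16·219.0/(π·(0.0614)³) = 4.819×10^6 Pa.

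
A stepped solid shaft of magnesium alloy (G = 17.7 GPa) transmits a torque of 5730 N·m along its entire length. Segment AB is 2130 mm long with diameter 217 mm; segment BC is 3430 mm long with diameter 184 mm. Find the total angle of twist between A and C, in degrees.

0.747°

J_AB = π(0.217)⁴/32 = 2.18×10^-4 m⁴; J_BC = π(0.184)⁴/32 = 1.13×10^-4 m⁴.
θ = (T/G)·Σ L_i/J_i = (5730/17.7×10⁹)·(2.13/2.18×10^-4 + 3.43/1.13×10^-4) = 0.01303 rad.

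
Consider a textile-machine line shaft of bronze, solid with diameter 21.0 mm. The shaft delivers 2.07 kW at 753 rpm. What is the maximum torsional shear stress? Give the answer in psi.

2090 psi

ω = 2π·753/60 = 78.85 rad/s, so T = P/ω = 2.07×10³ / 78.85 = 26.25 N·m.
J = πd⁴/32 = π(0.0210)⁴/32 = 1.909×10^-8 m⁴.
τ_max = T·r/J = 26.25 × 0.0105 / 1.909×10^-8 = 1.444×10^7 Pa.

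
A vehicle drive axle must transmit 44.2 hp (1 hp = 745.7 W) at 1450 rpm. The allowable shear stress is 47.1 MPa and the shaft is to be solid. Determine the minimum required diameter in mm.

ω = 2π·1450/60 = 151.8 rad/s, so T = P/ω = 44.2×745.7 / 151.8 = 217.1 N·m.
For a solid shaft τ_max = 16T/(πd³), so d = (16T/(π τ_allow))^(1/3) = (16·217.1/(π·4.71×10^7))^(1/3) = 0.02863 m.

28.6 mm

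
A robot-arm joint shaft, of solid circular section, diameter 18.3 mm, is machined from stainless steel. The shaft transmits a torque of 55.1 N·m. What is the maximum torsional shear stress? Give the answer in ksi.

J = πd⁴/32 = π(0.0183)⁴/32 = 1.101×10^-8 m⁴.
τ_max = T·r/J = 55.10 × 0.00915 / 1.101×10^-8 = 4.579×10^7 Pa.

6.64 ksi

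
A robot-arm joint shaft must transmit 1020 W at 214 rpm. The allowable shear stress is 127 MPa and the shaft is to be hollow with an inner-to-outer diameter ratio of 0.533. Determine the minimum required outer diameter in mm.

12.6 mm

ω = 2π·214/60 = 22.41 rad/s, so T = P/ω = 1020 / 22.41 = 45.52 N·m.
For a hollow shaft with d_i/d_o = 0.533: τ_max = 16T/(π d_o³ (1−k⁴)), so d_o = [16T/(π τ_allow (1−k⁴))]^(1/3) = [16·45.52/(π·1.27×10^8·0.9193)]^(1/3) = 0.01257 m.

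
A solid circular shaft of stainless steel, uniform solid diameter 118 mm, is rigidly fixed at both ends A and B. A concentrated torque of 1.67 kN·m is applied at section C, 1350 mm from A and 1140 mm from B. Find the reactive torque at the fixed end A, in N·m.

With uniform GJ and both ends fixed, compatibility θ_AC = θ_CB gives T_A·a = T_B·b, together with T_A + T_B = T₀.
T_A = T₀·b/(a+b) = 1670·1140/2490 = 764.6 N·m; T_B = 905.4 N·m.

765 N·m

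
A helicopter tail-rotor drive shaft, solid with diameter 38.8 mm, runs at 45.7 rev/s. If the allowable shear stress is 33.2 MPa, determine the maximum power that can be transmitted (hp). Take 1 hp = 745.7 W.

J = πd⁴/32 = π(0.0388)⁴/32 = 2.225×10^-7 m⁴.
T_max = τ_allow·J/r = 3.32×10^7 × 2.225×10^-7 / 0.0194 = 380.8 N·m.
ω = 2π·45.7 = 287.1 rad/s, so P_max = T_max·ω = 1.093×10^5 W.

147 hp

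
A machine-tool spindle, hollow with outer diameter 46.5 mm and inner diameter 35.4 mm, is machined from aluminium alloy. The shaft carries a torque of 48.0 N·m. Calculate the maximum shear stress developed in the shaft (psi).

J = π(d_o⁴ − d_i⁴)/32 = π(0.0465⁴ − 0.0354⁴)/32 = 3.048×10^-7 m⁴.
τ_max = T·r/J = 48.00 × 0.0232 / 3.048×10^-7 = 3.661×10^6 Pa.

531 psi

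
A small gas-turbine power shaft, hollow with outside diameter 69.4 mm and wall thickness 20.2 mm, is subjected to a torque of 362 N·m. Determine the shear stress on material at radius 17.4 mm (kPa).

2850 kPa

J = π(d_o⁴ − d_i⁴)/32 = π(0.0694⁴ − 0.0290⁴)/32 = 2.208×10^-6 m⁴.
Shear stress varies linearly with radius: τ = T·r/J = 362.0 × 0.0174 / 2.208×10^-6 = 2.853×10^6 Pa.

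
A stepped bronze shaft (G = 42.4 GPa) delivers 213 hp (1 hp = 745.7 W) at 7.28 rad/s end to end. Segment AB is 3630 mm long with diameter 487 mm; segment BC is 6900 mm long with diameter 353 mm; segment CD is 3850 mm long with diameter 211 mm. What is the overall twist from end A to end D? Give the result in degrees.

0.736°

ω = 7.28 rad/s, so T = P/ω = 213×745.7 / 7.280 = 21820 N·m.
J_AB = π(0.487)⁴/32 = 5.52×10^-3 m⁴; J_BC = π(0.353)⁴/32 = 1.52×10^-3 m⁴; J_CD = π(0.211)⁴/32 = 1.95×10^-4 m⁴.
θ = (T/G)·Σ L_i/J_i = (21820/42.4×10⁹)·(3.63/5.52×10^-3 + 6.90/1.52×10^-3 + 3.85/1.95×10^-4) = 0.01285 rad.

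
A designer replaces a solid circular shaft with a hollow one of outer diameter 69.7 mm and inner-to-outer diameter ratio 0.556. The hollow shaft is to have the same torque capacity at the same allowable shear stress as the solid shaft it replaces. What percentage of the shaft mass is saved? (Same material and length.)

Equal τ_max and T ⇒ the solid shaft needs d_s³ = d_o³(1−k⁴), so d_s = 69.7·(1−0.556⁴)^(1/3) = 67.40 mm.
Area ratio A_h/A_s = d_o²(1−k²)/d_s² = (1−k²)/(1−k⁴)^(2/3) = 0.7387.
Mass saving = 1 − 0.7387 = 26.1 %.

26.1 %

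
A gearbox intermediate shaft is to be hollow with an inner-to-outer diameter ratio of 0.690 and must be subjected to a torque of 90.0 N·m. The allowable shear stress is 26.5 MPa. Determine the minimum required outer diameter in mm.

For a hollow shaft with d_i/d_o = 0.690: τ_max = 16T/(π d_o³ (1−k⁴)), so d_o = [16T/(π τ_allow (1−k⁴))]^(1/3) = [16·90.00/(π·2.65×10^7·0.7733)]^(1/3) = 0.02818 m.

28.2 mm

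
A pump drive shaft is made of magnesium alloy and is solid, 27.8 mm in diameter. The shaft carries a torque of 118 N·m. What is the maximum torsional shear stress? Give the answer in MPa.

28.0 MPa

J = πd⁴/32 = π(0.0278)⁴/32 = 5.864×10^-8 m⁴.
τ_max = T·r/J = 118.0 × 0.0139 / 5.864×10^-8 = 2.797×10^7 Pa.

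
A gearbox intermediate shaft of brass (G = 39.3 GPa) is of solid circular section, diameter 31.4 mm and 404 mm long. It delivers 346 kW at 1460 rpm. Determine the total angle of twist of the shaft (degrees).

14.0°

ω = 2π·1460/60 = 152.9 rad/s, so T = P/ω = 346×10³ / 152.9 = 2263 N·m.
J = πd⁴/32 = π(0.0314)⁴/32 = 9.544×10^-8 m⁴.
θ = T·L/(G·J) = 2263 × 0.404 / (39.3×10⁹ × 9.544×10^-8) = 0.2438 rad.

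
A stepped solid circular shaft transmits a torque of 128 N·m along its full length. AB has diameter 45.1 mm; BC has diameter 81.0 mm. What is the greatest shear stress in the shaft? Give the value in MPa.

7.11 MPa

Under the same torque, τ_max = 16T/(πd³) is largest where d is smallest — segment AB (d = 45.1 mm).
τ_max = 16·128.0/(π·(0.0451)³) = 7.106×10^6 Pa.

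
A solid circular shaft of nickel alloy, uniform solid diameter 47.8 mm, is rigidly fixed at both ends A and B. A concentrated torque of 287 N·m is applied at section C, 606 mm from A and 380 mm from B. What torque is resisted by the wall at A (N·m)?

111 N·m

With uniform GJ and both ends fixed, compatibility θ_AC = θ_CB gives T_A·a = T_B·b, together with T_A + T_B = T₀.
T_A = T₀·b/(a+b) = 287.0·380/986.0 = 110.6 N·m; T_B = 176.4 N·m.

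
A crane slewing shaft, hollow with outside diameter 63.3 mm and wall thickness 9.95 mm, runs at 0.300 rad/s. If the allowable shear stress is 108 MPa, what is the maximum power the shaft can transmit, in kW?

1.26 kW

J = π(d_o⁴ − d_i⁴)/32 = π(0.0633⁴ − 0.0434⁴)/32 = 1.228×10^-6 m⁴.
T_max = τ_allow·J/r = 1.08×10^8 × 1.228×10^-6 / 0.0316 = 4190 N·m.
ω = 0.300 rad/s, so P_max = T_max·ω = 1257 W.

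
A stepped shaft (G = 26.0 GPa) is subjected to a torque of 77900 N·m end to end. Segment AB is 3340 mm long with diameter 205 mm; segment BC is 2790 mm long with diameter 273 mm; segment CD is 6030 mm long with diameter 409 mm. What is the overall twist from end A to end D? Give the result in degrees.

4.56°

J_AB = π(0.205)⁴/32 = 1.73×10^-4 m⁴; J_BC = π(0.273)⁴/32 = 5.45×10^-4 m⁴; J_CD = π(0.409)⁴/32 = 2.75×10^-3 m⁴.
θ = (T/G)·Σ L_i/J_i = (77900/26.0×10⁹)·(3.34/1.73×10^-4 + 2.79/5.45×10^-4 + 6.03/2.75×10^-3) = 0.07962 rad.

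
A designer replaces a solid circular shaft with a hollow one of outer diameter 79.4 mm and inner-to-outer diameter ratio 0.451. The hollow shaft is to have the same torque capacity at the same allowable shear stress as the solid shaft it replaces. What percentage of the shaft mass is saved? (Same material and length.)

Equal τ_max and T ⇒ the solid shaft needs d_s³ = d_o³(1−k⁴), so d_s = 79.4·(1−0.451⁴)^(1/3) = 78.29 mm.
Area ratio A_h/A_s = d_o²(1−k²)/d_s² = (1−k²)/(1−k⁴)^(2/3) = 0.8194.
Mass saving = 1 − 0.8194 = 18.1 %.

18.1 %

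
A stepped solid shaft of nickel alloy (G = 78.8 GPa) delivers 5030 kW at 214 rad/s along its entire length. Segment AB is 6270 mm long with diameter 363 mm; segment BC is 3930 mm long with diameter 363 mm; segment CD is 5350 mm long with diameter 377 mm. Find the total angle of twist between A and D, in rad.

0.00259 rad

ω = 214 rad/s, so T = P/ω = 5030×10³ / 214.0 = 23500 N·m.
J_AB = π(0.363)⁴/32 = 1.70×10^-3 m⁴; J_BC = π(0.363)⁴/32 = 1.70×10^-3 m⁴; J_CD = π(0.377)⁴/32 = 1.98×10^-3 m⁴.
θ = (T/G)·Σ L_i/J_i = (23500/78.8×10⁹)·(6.27/1.70×10^-3 + 3.93/1.70×10^-3 + 5.35/1.98×10^-3) = 2.590×10^-3 rad.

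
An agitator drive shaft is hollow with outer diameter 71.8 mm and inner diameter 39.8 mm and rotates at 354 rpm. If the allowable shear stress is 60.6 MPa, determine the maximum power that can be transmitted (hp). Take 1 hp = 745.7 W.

J = π(d_o⁴ − d_i⁴)/32 = π(0.0718⁴ − 0.0398⁴)/32 = 2.363×10^-6 m⁴.
T_max = τ_allow·J/r = 6.06×10^7 × 2.363×10^-6 / 0.0359 = 3988 N·m.
ω = 2π·354/60 = 37.07 rad/s, so P_max = T_max·ω = 1.479×10^5 W.

198 hp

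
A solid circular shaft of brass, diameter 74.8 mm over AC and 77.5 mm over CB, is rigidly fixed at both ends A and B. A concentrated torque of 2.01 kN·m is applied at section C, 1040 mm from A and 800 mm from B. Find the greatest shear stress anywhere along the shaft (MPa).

13.2 MPa

Compatibility: T_A·a/J_AC = T_B·b/J_CB with T_A + T_B = T₀.
J_AC = 3.07×10^-6 m⁴, J_CB = 3.54×10^-6 m⁴, so T_A = T₀·(J_AC/a)/((J_AC/a)+(J_CB/b)) = 804.6 N·m, T_B = 1205 N·m.
τ in each portion: τ_AC = 9.79×10^6 Pa, τ_CB = 1.32×10^7 Pa; maximum is in CB.
τ_max = T_CB·r/J = 1205·0.0387/3.54×10^-6 = 1.319×10^7 Pa.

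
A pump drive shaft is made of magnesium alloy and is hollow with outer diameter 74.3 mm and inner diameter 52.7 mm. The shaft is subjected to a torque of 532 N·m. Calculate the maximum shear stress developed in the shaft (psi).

1280 psi

J = π(d_o⁴ − d_i⁴)/32 = π(0.0743⁴ − 0.0527⁴)/32 = 2.235×10^-6 m⁴.
τ_max = T·r/J = 532.0 × 0.0371 / 2.235×10^-6 = 8.844×10^6 Pa.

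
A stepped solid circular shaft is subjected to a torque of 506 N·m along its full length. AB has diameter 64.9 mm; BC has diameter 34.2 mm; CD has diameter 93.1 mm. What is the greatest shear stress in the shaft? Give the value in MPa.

64.4 MPa

Under the same torque, τ_max = 16T/(πd³) is largest where d is smallest — segment BC (d = 34.2 mm).
τ_max = 16·506.0/(π·(0.0342)³) = 6.442×10^7 Pa.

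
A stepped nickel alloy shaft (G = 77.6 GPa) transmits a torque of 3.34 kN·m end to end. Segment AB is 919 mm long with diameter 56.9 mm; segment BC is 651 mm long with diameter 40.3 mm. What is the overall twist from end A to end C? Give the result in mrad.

J_AB = π(0.0569)⁴/32 = 1.03×10^-6 m⁴; J_BC = π(0.0403)⁴/32 = 2.59×10^-7 m⁴.
θ = (T/G)·Σ L_i/J_i = (3340/77.6×10⁹)·(0.919/1.03×10^-6 + 0.651/2.59×10^-7) = 0.1466 rad.

147 mrad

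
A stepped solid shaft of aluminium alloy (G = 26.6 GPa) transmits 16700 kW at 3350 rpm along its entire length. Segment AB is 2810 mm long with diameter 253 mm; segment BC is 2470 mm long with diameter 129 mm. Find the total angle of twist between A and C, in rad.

0.175 rad

ω = 2π·3350/60 = 350.8 rad/s, so T = P/ω = 16700×10³ / 350.8 = 47600 N·m.
J_AB = π(0.253)⁴/32 = 4.02×10^-4 m⁴; J_BC = π(0.129)⁴/32 = 2.72×10^-5 m⁴.
θ = (T/G)·Σ L_i/J_i = (47600/26.6×10⁹)·(2.81/4.02×10^-4 + 2.47/2.72×10^-5) = 0.1751 rad.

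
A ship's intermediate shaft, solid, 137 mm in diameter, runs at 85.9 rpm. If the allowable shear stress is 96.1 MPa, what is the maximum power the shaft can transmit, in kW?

436 kW

J = πd⁴/32 = π(0.137)⁴/32 = 3.458×10^-5 m⁴.
T_max = τ_allow·J/r = 9.61×10^7 × 3.458×10^-5 / 0.0685 = 48520 N·m.
ω = 2π·85.9/60 = 8.995 rad/s, so P_max = T_max·ω = 4.365×10^5 W.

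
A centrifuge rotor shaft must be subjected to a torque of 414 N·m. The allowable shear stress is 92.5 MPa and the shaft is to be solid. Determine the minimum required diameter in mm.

28.4 mm

For a solid shaft τ_max = 16T/(πd³), so d = (16T/(π τ_allow))^(1/3) = (16·414.0/(π·9.25×10^7))^(1/3) = 0.02835 m.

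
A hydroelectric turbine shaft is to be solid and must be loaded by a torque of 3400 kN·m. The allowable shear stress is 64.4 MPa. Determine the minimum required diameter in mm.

For a solid shaft τ_max = 16T/(πd³), so d = (16T/(π τ_allow))^(1/3) = (16·3.400e6/(π·6.44×10^7))^(1/3) = 0.6454 m.

645 mm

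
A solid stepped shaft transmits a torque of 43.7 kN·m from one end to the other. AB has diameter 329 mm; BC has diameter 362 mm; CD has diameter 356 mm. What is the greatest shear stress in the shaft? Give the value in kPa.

6250 kPa

Under the same torque, τ_max = 16T/(πd³) is largest where d is smallest — segment AB (d = 329 mm).
τ_max = 16·43700/(π·(0.329)³) = 6.250×10^6 Pa.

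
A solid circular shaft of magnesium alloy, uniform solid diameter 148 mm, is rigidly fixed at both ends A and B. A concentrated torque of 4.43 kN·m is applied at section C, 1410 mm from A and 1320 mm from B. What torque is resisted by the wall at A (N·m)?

With uniform GJ and both ends fixed, compatibility θ_AC = θ_CB gives T_A·a = T_B·b, together with T_A + T_B = T₀.
T_A = T₀·b/(a+b) = 4430·1320/2730 = 2142 N·m; T_B = 2288 N·m.

2140 N·m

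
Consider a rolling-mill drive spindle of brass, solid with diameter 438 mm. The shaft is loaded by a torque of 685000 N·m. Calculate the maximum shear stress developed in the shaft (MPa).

41.5 MPa

J = πd⁴/32 = π(0.438)⁴/32 = 3.613×10^-3 m⁴.
τ_max = T·r/J = 685000 × 0.219 / 3.613×10^-3 = 4.152×10^7 Pa.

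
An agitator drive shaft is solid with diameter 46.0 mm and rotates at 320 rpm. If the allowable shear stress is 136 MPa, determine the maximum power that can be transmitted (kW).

J = πd⁴/32 = π(0.0460)⁴/32 = 4.396×10^-7 m⁴.
T_max = τ_allow·J/r = 1.36×10^8 × 4.396×10^-7 / 0.0230 = 2599 N·m.
ω = 2π·320/60 = 33.51 rad/s, so P_max = T_max·ω = 8.710×10^4 W.

87.1 kW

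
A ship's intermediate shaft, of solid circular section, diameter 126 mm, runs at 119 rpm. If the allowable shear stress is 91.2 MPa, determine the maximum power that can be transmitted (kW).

446 kW

J = πd⁴/32 = π(0.126)⁴/32 = 2.474×10^-5 m⁴.
T_max = τ_allow·J/r = 9.12×10^7 × 2.474×10^-5 / 0.0630 = 35820 N·m.
ω = 2π·119/60 = 12.46 rad/s, so P_max = T_max·ω = 4.464×10^5 W.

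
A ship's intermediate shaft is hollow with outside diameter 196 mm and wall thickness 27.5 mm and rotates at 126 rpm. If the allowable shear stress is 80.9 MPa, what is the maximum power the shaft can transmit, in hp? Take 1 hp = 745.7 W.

1550 hp

J = π(d_o⁴ − d_i⁴)/32 = π(0.196⁴ − 0.141⁴)/32 = 1.061×10^-4 m⁴.
T_max = τ_allow·J/r = 8.09×10^7 × 1.061×10^-4 / 0.0980 = 87570 N·m.
ω = 2π·126/60 = 13.19 rad/s, so P_max = T_max·ω = 1.155×10^6 W.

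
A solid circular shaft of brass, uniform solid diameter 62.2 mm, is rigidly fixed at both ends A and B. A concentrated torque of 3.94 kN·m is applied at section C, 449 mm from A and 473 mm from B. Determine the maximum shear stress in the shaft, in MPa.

With uniform GJ and both ends fixed, compatibility θ_AC = θ_CB gives T_A·a = T_B·b, together with T_A + T_B = T₀.
T_A = T₀·b/(a+b) = 3940·473/922.0 = 2021 N·m; T_B = 1919 N·m.
τ in each portion: τ_AC = 4.28×10^7 Pa, τ_CB = 4.06×10^7 Pa; maximum is in AC.
τ_max = T_AC·r/J = 2021·0.0311/1.47×10^-6 = 4.278×10^7 Pa.

42.8 MPa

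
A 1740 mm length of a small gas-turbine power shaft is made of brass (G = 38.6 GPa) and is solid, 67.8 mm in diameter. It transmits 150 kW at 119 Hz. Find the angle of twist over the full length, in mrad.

4.36 mrad

ω = 2π·119 = 747.7 rad/s, so T = P/ω = 150×10³ / 747.7 = 200.6 N·m.
J = πd⁴/32 = π(0.0678)⁴/32 = 2.075×10^-6 m⁴.
θ = T·L/(G·J) = 200.6 × 1.74 / (38.6×10⁹ × 2.075×10^-6) = 4.359×10^-3 rad.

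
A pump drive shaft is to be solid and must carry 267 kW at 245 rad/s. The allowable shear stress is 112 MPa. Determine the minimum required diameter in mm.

36.7 mm

ω = 245 rad/s, so T = P/ω = 267×10³ / 245.0 = 1090 N·m.
For a solid shaft τ_max = 16T/(πd³), so d = (16T/(π τ_allow))^(1/3) = (16·1090/(π·1.12×10^8))^(1/3) = 0.03673 m.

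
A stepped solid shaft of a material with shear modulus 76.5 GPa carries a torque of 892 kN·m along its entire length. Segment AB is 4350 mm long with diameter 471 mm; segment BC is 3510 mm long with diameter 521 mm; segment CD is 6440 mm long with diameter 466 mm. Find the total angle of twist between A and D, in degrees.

J_AB = π(0.471)⁴/32 = 4.83×10^-3 m⁴; J_BC = π(0.521)⁴/32 = 7.23×10^-3 m⁴; J_CD = π(0.466)⁴/32 = 4.63×10^-3 m⁴.
θ = (T/G)·Σ L_i/J_i = (892000/76.5×10⁹)·(4.35/4.83×10^-3 + 3.51/7.23×10^-3 + 6.44/4.63×10^-3) = 0.03238 rad.

1.85°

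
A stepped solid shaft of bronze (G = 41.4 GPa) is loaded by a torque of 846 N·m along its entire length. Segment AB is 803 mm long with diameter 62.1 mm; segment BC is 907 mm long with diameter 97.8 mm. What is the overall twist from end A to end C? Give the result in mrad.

J_AB = π(0.0621)⁴/32 = 1.46×10^-6 m⁴; J_BC = π(0.0978)⁴/32 = 8.98×10^-6 m⁴.
θ = (T/G)·Σ L_i/J_i = (846.0/41.4×10⁹)·(0.803/1.46×10^-6 + 0.907/8.98×10^-6) = 0.01330 rad.

13.3 mrad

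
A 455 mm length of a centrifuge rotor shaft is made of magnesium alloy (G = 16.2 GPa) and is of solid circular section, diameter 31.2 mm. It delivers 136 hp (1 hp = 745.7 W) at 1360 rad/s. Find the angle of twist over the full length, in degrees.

ω = 1360 rad/s, so T = P/ω = 136×745.7 / 1360 = 74.57 N·m.
J = πd⁴/32 = π(0.0312)⁴/32 = 9.303×10^-8 m⁴.
θ = T·L/(G·J) = 74.57 × 0.455 / (16.2×10⁹ × 9.303×10^-8) = 0.02251 rad.

1.29°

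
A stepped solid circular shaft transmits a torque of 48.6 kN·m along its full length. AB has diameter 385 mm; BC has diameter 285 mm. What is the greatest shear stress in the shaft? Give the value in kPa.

Under the same torque, τ_max = 16T/(πd³) is largest where d is smallest — segment BC (d = 285 mm).
τ_max = 16·48600/(π·(0.285)³) = 1.069×10^7 Pa.

10700 kPa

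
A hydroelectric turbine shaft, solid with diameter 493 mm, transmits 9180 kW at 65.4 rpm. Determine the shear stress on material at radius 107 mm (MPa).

ω = 2π·65.4/60 = 6.849 rad/s, so T = P/ω = 9180×10³ / 6.849 = 1.340e6 N·m.
J = πd⁴/32 = π(0.493)⁴/32 = 5.799×10^-3 m⁴.
Shear stress varies linearly with radius: τ = T·r/J = 1.340e6 × 0.107 / 5.799×10^-3 = 2.473×10^7 Pa.

24.7 MPa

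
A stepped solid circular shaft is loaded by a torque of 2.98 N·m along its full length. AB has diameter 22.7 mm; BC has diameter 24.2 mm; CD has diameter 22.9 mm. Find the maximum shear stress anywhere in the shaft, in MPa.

Under the same torque, τ_max = 16T/(πd³) is largest where d is smallest — segment AB (d = 22.7 mm).
τ_max = 16·2.980/(π·(0.0227)³) = 1.298×10^6 Pa.

1.30 MPa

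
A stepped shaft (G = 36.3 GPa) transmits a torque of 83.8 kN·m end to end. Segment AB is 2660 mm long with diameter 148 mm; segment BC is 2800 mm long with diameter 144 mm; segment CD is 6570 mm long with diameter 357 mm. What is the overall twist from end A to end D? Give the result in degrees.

J_AB = π(0.148)⁴/32 = 4.71×10^-5 m⁴; J_BC = π(0.144)⁴/32 = 4.22×10^-5 m⁴; J_CD = π(0.357)⁴/32 = 1.59×10^-3 m⁴.
θ = (T/G)·Σ L_i/J_i = (83800/36.3×10⁹)·(2.66/4.71×10^-5 + 2.80/4.22×10^-5 + 6.57/1.59×10^-3) = 0.2930 rad.

16.8°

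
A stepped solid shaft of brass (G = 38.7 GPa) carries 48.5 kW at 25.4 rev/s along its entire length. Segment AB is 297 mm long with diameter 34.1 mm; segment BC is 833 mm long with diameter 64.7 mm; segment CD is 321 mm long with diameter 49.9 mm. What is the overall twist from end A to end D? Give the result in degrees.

ω = 2π·25.4 = 159.6 rad/s, so T = P/ω = 48.5×10³ / 159.6 = 303.9 N·m.
J_AB = π(0.0341)⁴/32 = 1.33×10^-7 m⁴; J_BC = π(0.0647)⁴/32 = 1.72×10^-6 m⁴; J_CD = π(0.0499)⁴/32 = 6.09×10^-7 m⁴.
θ = (T/G)·Σ L_i/J_i = (303.9/38.7×10⁹)·(0.297/1.33×10^-7 + 0.833/1.72×10^-6 + 0.321/6.09×10^-7) = 0.02551 rad.

1.46°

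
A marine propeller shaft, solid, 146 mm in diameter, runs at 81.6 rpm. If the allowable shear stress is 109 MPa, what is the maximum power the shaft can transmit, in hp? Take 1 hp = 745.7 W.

763 hp

J = πd⁴/32 = π(0.146)⁴/32 = 4.461×10^-5 m⁴.
T_max = τ_allow·J/r = 1.09×10^8 × 4.461×10^-5 / 0.0730 = 66610 N·m.
ω = 2π·81.6/60 = 8.545 rad/s, so P_max = T_max·ω = 5.692×10^5 W.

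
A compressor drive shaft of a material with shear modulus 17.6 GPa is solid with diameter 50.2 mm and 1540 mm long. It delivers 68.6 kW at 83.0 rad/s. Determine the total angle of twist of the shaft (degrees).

6.65°

ω = 83.0 rad/s, so T = P/ω = 68.6×10³ / 83.00 = 826.5 N·m.
J = πd⁴/32 = π(0.0502)⁴/32 = 6.235×10^-7 m⁴.
θ = T·L/(G·J) = 826.5 × 1.54 / (17.6×10⁹ × 6.235×10^-7) = 0.1160 rad.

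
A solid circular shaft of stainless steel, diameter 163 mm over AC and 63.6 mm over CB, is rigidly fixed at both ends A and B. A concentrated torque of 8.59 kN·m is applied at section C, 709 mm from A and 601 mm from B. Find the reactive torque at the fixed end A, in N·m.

Compatibility: T_A·a/J_AC = T_B·b/J_CB with T_A + T_B = T₀.
J_AC = 6.93×10^-5 m⁴, J_CB = 1.61×10^-6 m⁴, so T_A = T₀·(J_AC/a)/((J_AC/a)+(J_CB/b)) = 8361 N·m, T_B = 228.6 N·m.

8360 N·m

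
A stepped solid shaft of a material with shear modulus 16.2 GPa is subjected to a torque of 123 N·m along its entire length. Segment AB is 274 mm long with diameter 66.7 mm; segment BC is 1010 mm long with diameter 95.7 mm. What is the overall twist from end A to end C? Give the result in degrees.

0.115°

J_AB = π(0.0667)⁴/32 = 1.94×10^-6 m⁴; J_BC = π(0.0957)⁴/32 = 8.23×10^-6 m⁴.
θ = (T/G)·Σ L_i/J_i = (123.0/16.2×10⁹)·(0.274/1.94×10^-6 + 1.01/8.23×10^-6) = 2.002×10^-3 rad.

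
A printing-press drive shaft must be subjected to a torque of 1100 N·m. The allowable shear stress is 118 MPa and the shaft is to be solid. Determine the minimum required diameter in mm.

For a solid shaft τ_max = 16T/(πd³), so d = (16T/(π τ_allow))^(1/3) = (16·1100/(π·1.18×10^8))^(1/3) = 0.03621 m.

36.2 mm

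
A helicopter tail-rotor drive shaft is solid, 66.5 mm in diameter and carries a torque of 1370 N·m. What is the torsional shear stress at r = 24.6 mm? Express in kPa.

J = πd⁴/32 = π(0.0665)⁴/32 = 1.920×10^-6 m⁴.
Shear stress varies linearly with radius: τ = T·r/J = 1370 × 0.0246 / 1.920×10^-6 = 1.755×10^7 Pa.

17600 kPa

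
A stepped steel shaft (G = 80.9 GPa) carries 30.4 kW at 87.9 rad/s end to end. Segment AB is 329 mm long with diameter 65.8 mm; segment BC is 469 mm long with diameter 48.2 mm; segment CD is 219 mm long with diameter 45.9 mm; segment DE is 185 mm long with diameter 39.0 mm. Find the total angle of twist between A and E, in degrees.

ω = 87.9 rad/s, so T = P/ω = 30.4×10³ / 87.90 = 345.8 N·m.
J_AB = π(0.0658)⁴/32 = 1.84×10^-6 m⁴; J_BC = π(0.0482)⁴/32 = 5.30×10^-7 m⁴; J_CD = π(0.0459)⁴/32 = 4.36×10^-7 m⁴; J_DE = π(0.0390)⁴/32 = 2.27×10^-7 m⁴.
θ = (T/G)·Σ L_i/J_i = (345.8/80.9×10⁹)·(0.329/1.84×10^-6 + 0.469/5.30×10^-7 + 0.219/4.36×10^-7 + 0.185/2.27×10^-7) = 0.01018 rad.

0.583°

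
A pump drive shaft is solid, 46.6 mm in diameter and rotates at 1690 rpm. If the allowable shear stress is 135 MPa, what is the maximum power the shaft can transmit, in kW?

J = πd⁴/32 = π(0.0466)⁴/32 = 4.630×10^-7 m⁴.
T_max = τ_allow·J/r = 1.35×10^8 × 4.630×10^-7 / 0.0233 = 2682 N·m.
ω = 2π·1690/60 = 177.0 rad/s, so P_max = T_max·ω = 4.747×10^5 W.

475 kW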